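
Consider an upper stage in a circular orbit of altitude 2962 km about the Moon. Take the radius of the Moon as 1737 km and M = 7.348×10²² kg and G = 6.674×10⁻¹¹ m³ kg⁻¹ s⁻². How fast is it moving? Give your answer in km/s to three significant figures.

μ = GM = 6.674×10⁻¹¹ × 7.348×10²² = 4.904×10¹² m³/s².
r = 1737 + 2962 = 4699.0 km = 4.6990×10⁶ m.
For a circular orbit v = √(μ/r) = √(4.904×10¹² / 4.699×10⁶) = √(1.044×10⁶) = 1022 m/s.
That is 1.022 km/s.

v ≈ 1.02 km/s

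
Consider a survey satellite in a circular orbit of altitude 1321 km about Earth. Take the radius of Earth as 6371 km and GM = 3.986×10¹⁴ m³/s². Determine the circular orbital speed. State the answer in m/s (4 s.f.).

v ≈ 7199 m/s

r = 6371 + 1321 = 7692.0 km = 7.6920×10⁶ m.
For a circular orbit v = √(μ/r) = √(3.986×10¹⁴ / 7.692×10⁶) = √(5.182×10⁷) = 7199 m/s.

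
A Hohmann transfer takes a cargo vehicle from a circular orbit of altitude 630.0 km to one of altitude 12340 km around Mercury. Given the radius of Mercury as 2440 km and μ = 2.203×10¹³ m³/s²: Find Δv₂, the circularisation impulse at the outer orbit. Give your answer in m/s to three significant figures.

Δv ≈ 505 m/s

r₁ = 2440 + 630.0 = 3070.0 km = 3.0700×10⁶ m.
r₂ = 2440 + 12340 = 14780 km = 1.4780×10⁷ m.
Transfer ellipse a_t = (r₁ + r₂)/2 = 8.925×10⁶ m.
At r₁: circular v_c1 = √(μ/r₁) = 2679 m/s; transfer-periherm v_p = √[μ(2/r₁ − 1/a_t)] = 3447 m/s.
At r₂: circular v_c2 = √(μ/r₂) = 1221 m/s; transfer-apoherm v_a = √[μ(2/r₂ − 1/a_t)] = 716.0 m/s.
Δv₂ = v_c2 − v_a = 504.8 m/s.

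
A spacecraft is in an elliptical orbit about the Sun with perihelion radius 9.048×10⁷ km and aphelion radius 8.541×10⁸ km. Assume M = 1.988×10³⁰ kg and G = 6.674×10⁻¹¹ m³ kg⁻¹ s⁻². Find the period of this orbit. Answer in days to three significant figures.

μ = GM = 6.674×10⁻¹¹ × 1.988×10³⁰ = 1.327×10²⁰ m³/s².
Semi-major axis a = (r_p + r_a)/2 = (9.0480×10⁷ + 8.5410×10⁸)/2 = 4.7229×10⁸ km = 4.723×10¹¹ m.
By Kepler's third law T = 2π√(a³/μ) = 2π × 2.818×10⁷ = 1.770×10⁸ s.
= 2049 days.

T ≈ 2050 days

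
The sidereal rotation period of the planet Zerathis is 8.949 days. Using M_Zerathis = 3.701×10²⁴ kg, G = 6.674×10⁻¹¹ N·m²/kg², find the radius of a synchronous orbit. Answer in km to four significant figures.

r_sync ≈ 1.552×10⁵ km

μ = GM = 6.674×10⁻¹¹ × 3.701×10²⁴ = 2.470×10¹⁴ m³/s².
T = 8.949 days = 7.732×10⁵ s.
A synchronous orbit has period T, so by Kepler's third law a = (μT²/4π²)^(1/3).
μT²/4π² = 2.470×10¹⁴ × (7.732×10⁵)² / 39.48 = 3.740×10²⁴ m³.
a = 1.552×10⁸ m = 1.5523×10⁵ km.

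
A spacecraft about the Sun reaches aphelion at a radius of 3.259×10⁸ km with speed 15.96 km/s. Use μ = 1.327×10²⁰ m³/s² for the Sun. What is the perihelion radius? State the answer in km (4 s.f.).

r_a = 3.259×10¹¹ m.
Specific energy ε = v²/2 − μ/r = -2.798×10⁸ J/kg, so a = −μ/(2ε) = 2.371×10¹¹ m.
The apsides satisfy r_p + r_a = 2a, so the perihelion radius is 2a − r_a = 1.483×10¹¹ m = 1.4833×10⁸ km.

perihelion radius ≈ 1.483×10⁸ km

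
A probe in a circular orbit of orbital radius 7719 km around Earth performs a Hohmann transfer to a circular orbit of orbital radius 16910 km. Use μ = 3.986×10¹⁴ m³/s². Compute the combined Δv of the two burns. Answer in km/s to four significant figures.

Δv_total ≈ 2.246 km/s

r₁ = 7719 km = 7.719×10⁶ m.
r₂ = 16910 km = 1.691×10⁷ m.
Transfer ellipse a_t = (r₁ + r₂)/2 = 1.231×10⁷ m.
At r₁: circular v_c1 = √(μ/r₁) = 7186 m/s; transfer-perigee v_p = √[μ(2/r₁ − 1/a_t)] = 8421 m/s.
Δv₁ = v_p − v_c1 = 1235 m/s.
At r₂: circular v_c2 = √(μ/r₂) = 4855 m/s; transfer-apogee v_a = √[μ(2/r₂ − 1/a_t)] = 3844 m/s.
Δv₂ = v_c2 − v_a = 1011 m/s.
Total Δv = Δv₁ + Δv₂ = 2246 m/s = 2.246 km/s.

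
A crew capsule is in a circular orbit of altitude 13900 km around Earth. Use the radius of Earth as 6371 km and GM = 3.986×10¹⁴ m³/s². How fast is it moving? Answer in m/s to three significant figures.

r = 6371 + 13900 = 20271 km = 2.0271×10⁷ m.
For a circular orbit v = √(μ/r) = √(3.986×10¹⁴ / 2.027×10⁷) = √(1.966×10⁷) = 4434 m/s.

v ≈ 4430 m/s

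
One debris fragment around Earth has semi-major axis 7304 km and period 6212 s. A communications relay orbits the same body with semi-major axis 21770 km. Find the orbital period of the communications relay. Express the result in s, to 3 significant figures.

Kepler's third law: T² ∝ a³, so T₂ = T₁ (a₂/a₁)^(3/2).
a₂/a₁ = 2.981, (a₂/a₁)^(3/2) = 5.146.
T₂ = 6212 × 5.146 = 31970 s.

T₂ ≈ 32000 s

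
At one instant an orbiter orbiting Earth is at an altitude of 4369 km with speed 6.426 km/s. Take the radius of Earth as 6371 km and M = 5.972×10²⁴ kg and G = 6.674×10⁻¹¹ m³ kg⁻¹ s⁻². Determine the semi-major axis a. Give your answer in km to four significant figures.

μ = GM = 6.674×10⁻¹¹ × 5.972×10²⁴ = 3.986×10¹⁴ m³/s².
r = 6371 + 4369 = 10740 km = 1.074×10⁷ m.
Vis-viva rearranged: 1/a = 2/r − v²/μ = 1.862×10⁻⁷ − 1.036×10⁻⁷ = 8.262×10⁻⁸ m⁻¹.
a = 1.210×10⁷ m = 12104 km.

a ≈ 12100 km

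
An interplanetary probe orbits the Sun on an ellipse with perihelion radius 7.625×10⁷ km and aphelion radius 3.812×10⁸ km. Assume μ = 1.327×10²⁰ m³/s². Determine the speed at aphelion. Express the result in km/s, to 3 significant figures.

Semi-major axis a = (r_p + r_a)/2 = 2.2872×10⁸ km = 2.287×10¹¹ m.
Vis-viva: v² = μ(2/r − 1/a) = 1.327×10²⁰ × (5.247×10⁻¹² − 4.372×10⁻¹²) = 1.160×10⁸ m²/s².
v = 10770 m/s = 10.77 km/s.

v ≈ 10.8 km/s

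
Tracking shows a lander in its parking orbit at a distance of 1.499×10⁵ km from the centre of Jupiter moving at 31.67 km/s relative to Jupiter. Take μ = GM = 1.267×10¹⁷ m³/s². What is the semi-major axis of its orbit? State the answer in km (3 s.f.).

a ≈ 1.84×10⁵ km

r = 1.499×10⁸ m.
Vis-viva rearranged: 1/a = 2/r − v²/μ = 1.334×10⁻⁸ − 7.916×10⁻⁹ = 5.426×10⁻⁹ m⁻¹.
a = 1.843×10⁸ m = 1.8430×10⁵ km.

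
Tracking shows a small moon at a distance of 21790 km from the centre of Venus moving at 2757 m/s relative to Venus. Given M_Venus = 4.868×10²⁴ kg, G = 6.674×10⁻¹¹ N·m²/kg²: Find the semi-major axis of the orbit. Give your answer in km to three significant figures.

μ = GM = 6.674×10⁻¹¹ × 4.868×10²⁴ = 3.249×10¹⁴ m³/s².
r = 2.179×10⁷ m.
Specific orbital energy ε = v²/2 − μ/r = (2757)²/2 − 3.249×10¹⁴/2.179×10⁷ = -1.111×10⁷ J/kg.
Since ε = −μ/(2a), a = −μ/(2ε) = 1.462×10⁷ m = 14622 km.

a ≈ 14600 km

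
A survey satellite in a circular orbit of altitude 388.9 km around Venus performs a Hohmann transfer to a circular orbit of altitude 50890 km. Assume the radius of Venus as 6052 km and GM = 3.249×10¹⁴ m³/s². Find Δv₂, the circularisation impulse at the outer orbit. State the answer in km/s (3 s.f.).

Δv ≈ 1.31 km/s

r₁ = 6052 + 388.9 = 6440.9 km = 6.4409×10⁶ m.
r₂ = 6052 + 50890 = 56942 km = 5.6942×10⁷ m.
Transfer ellipse a_t = (r₁ + r₂)/2 = 3.169×10⁷ m.
At r₁: circular v_c1 = √(μ/r₁) = 7102 m/s; transfer-periapsis v_p = √[μ(2/r₁ − 1/a_t)] = 9520 m/s.
At r₂: circular v_c2 = √(μ/r₂) = 2389 m/s; transfer-apoapsis v_a = √[μ(2/r₂ − 1/a_t)] = 1077 m/s.
Δv₂ = v_c2 − v_a = 1312 m/s.
= 1.312 km/s.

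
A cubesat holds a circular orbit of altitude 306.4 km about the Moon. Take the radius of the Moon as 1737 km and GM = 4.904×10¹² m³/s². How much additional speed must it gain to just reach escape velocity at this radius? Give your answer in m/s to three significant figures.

Δv ≈ 642 m/s

r = 1737 + 306.4 = 2043.4 km = 2.0434×10⁶ m.
Circular speed v_c = √(μ/r) = 1549 m/s.
Escape speed v_esc = √(2μ/r) = √2 × v_c = 2191 m/s.
Δv = v_esc − v_c = 641.7 m/s.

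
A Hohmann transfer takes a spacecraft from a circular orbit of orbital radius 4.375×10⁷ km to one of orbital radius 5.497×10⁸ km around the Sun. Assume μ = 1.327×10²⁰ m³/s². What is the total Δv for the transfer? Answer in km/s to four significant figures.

Δv_total ≈ 29.46 km/s

r₁ = 4.375×10⁷ km = 4.375×10¹⁰ m.
r₂ = 5.497×10⁸ km = 5.497×10¹¹ m.
Transfer ellipse a_t = (r₁ + r₂)/2 = 2.967×10¹¹ m.
At r₁: circular v_c1 = √(μ/r₁) = 55070 m/s; transfer-perihelion v_p = √[μ(2/r₁ − 1/a_t)] = 74960 m/s.
Δv₁ = v_p − v_c1 = 19890 m/s.
At r₂: circular v_c2 = √(μ/r₂) = 15540 m/s; transfer-aphelion v_a = √[μ(2/r₂ − 1/a_t)] = 5966 m/s.
Δv₂ = v_c2 − v_a = 9571 m/s.
Total Δv = Δv₁ + Δv₂ = 29460 m/s = 29.46 km/s.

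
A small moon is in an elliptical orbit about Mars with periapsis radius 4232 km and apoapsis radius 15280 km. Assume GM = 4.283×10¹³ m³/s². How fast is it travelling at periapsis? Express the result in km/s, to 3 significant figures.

v ≈ 3.98 km/s

Semi-major axis a = (r_p + r_a)/2 = 9756.0 km = 9.756×10⁶ m.
Vis-viva: v² = μ(2/r − 1/a) = 4.283×10¹³ × (4.726×10⁻⁷ − 1.025×10⁻⁷) = 1.585×10⁷ m²/s².
v = 3981 m/s = 3.981 km/s.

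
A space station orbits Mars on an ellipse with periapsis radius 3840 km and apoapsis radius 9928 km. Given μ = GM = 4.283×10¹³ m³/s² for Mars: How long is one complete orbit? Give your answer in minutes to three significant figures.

Semi-major axis a = (r_p + r_a)/2 = (3840.0 + 9928.0)/2 = 6884.0 km = 6.884×10⁶ m.
By Kepler's third law T = 2π√(a³/μ) = 2π × 2.760×10³ = 1.734×10⁴ s.
= 289.0 minutes.

T ≈ 289 minutes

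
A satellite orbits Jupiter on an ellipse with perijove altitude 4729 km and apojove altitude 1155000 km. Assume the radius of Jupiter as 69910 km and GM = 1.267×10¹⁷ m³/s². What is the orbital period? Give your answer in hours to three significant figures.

r_p = 69910 + 4729 = 74639 km = 7.4639×10⁷ m.
r_a = 69910 + 1155000 = 1224900 km = 1.2249×10⁹ m.
Semi-major axis a = (r_p + r_a)/2 = (74639 + 1.2249×10⁶)/2 = 6.4977×10⁵ km = 6.498×10⁸ m.
By Kepler's third law T = 2π√(a³/μ) = 2π × 4.653×10⁴ = 2.924×10⁵ s.
= 81.21 hours.

T ≈ 81.2 hours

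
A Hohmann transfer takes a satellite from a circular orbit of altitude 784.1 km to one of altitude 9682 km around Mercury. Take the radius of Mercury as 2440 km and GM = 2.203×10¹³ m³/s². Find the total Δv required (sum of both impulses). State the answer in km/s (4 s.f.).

r₁ = 2440 + 784.1 = 3224.1 km = 3.2241×10⁶ m.
r₂ = 2440 + 9682 = 12122 km = 1.2122×10⁷ m.
Transfer ellipse a_t = (r₁ + r₂)/2 = 7.673×10⁶ m.
At r₁: circular v_c1 = √(μ/r₁) = 2614 m/s; transfer-periherm v_p = √[μ(2/r₁ − 1/a_t)] = 3286 m/s.
Δv₁ = v_p − v_c1 = 671.6 m/s.
At r₂: circular v_c2 = √(μ/r₂) = 1348 m/s; transfer-apoherm v_a = √[μ(2/r₂ − 1/a_t)] = 873.9 m/s.
Δv₂ = v_c2 − v_a = 474.2 m/s.
Total Δv = Δv₁ + Δv₂ = 1146 m/s = 1.146 km/s.

Δv_total ≈ 1.146 km/s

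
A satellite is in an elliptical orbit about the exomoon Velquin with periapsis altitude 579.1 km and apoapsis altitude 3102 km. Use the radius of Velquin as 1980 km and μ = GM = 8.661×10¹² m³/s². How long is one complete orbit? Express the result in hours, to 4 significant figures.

r_p = 1980 + 579.1 = 2559.1 km = 2.5591×10⁶ m.
r_a = 1980 + 3102 = 5082.0 km = 5.0820×10⁶ m.
Semi-major axis a = (r_p + r_a)/2 = (2559.1 + 5082.0)/2 = 3820.6 km = 3.821×10⁶ m.
By Kepler's third law T = 2π√(a³/μ) = 2π × 2.537×10³ = 1.594×10⁴ s.
= 4.429 hours.

T ≈ 4.429 hours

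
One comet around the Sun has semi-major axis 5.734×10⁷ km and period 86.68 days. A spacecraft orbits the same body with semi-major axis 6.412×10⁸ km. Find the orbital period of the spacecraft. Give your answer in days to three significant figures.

T₂ ≈ 3240 days

Kepler's third law: T² ∝ a³, so T₂ = T₁ (a₂/a₁)^(3/2).
a₂/a₁ = 11.18, (a₂/a₁)^(3/2) = 37.39.
T₂ = 86.68 × 37.39 = 3241 days.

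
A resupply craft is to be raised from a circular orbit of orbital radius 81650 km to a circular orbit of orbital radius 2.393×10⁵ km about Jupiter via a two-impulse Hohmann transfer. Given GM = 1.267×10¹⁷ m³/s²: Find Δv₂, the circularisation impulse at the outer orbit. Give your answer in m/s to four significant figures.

Δv ≈ 6597 m/s

r₁ = 81650 km = 8.165×10⁷ m.
r₂ = 2.393×10⁵ km = 2.393×10⁸ m.
Transfer ellipse a_t = (r₁ + r₂)/2 = 1.605×10⁸ m.
At r₁: circular v_c1 = √(μ/r₁) = 39390 m/s; transfer-perijove v_p = √[μ(2/r₁ − 1/a_t)] = 48100 m/s.
At r₂: circular v_c2 = √(μ/r₂) = 23010 m/s; transfer-apojove v_a = √[μ(2/r₂ − 1/a_t)] = 16410 m/s.
Δv₂ = v_c2 − v_a = 6597 m/s.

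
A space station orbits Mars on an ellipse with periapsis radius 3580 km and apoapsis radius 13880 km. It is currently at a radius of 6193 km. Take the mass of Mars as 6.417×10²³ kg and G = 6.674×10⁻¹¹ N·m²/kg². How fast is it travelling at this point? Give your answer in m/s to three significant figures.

v ≈ 2990 m/s

μ = GM = 6.674×10⁻¹¹ × 6.417×10²³ = 4.283×10¹³ m³/s².
Semi-major axis a = (r_p + r_a)/2 = 8730.0 km = 8.730×10⁶ m.
Vis-viva: v² = μ(2/r − 1/a) = 4.283×10¹³ × (3.229×10⁻⁷ − 1.145×10⁻⁷) = 8.925×10⁶ m²/s².
v = 2987 m/s.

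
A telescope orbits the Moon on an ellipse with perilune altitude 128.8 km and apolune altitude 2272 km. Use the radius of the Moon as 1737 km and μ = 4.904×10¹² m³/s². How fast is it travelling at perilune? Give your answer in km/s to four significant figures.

v ≈ 1.894 km/s

r_p = 1737 + 128.8 = 1865.8 km = 1.8658×10⁶ m.
r_a = 1737 + 2272 = 4009.0 km = 4.0090×10⁶ m.
Semi-major axis a = (r_p + r_a)/2 = 2937.4 km = 2.937×10⁶ m.
Vis-viva: v² = μ(2/r − 1/a) = 4.904×10¹² × (1.072×10⁻⁶ − 3.404×10⁻⁷) = 3.587×10⁶ m²/s².
v = 1894 m/s = 1.894 km/s.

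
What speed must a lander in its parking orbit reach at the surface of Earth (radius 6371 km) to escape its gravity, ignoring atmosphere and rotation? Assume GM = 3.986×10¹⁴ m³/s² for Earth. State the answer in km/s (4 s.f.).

v_esc ≈ 11.19 km/s

r = R = 6.371×10⁶ m.
Escape speed v_esc = √(2μ/r) = √(2 × 3.986×10¹⁴ / 6.371×10⁶) = √(1.251×10⁸) = 11190 m/s.
= 11.19 km/s.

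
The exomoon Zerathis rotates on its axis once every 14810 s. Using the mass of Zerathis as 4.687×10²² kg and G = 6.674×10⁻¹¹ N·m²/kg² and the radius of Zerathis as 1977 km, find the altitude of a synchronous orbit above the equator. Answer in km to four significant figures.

μ = GM = 6.674×10⁻¹¹ × 4.687×10²² = 3.128×10¹² m³/s².
A synchronous orbit has period T, so by Kepler's third law a = (μT²/4π²)^(1/3).
μT²/4π² = 3.128×10¹² × (1.481×10⁴)² / 39.48 = 1.738×10¹⁹ m³.
a = 2.590×10⁶ m = 2590.3 km.
Altitude h = a − R = 2590.3 − 1977 = 613.26 km.

h_sync ≈ 613.3 km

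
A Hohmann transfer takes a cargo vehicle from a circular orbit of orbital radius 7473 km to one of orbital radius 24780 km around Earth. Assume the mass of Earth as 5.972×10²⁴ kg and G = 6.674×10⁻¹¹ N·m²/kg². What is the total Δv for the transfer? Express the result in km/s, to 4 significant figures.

Δv_total ≈ 3.030 km/s

μ = GM = 6.674×10⁻¹¹ × 5.972×10²⁴ = 3.986×10¹⁴ m³/s².
r₁ = 7473 km = 7.473×10⁶ m.
r₂ = 24780 km = 2.478×10⁷ m.
Transfer ellipse a_t = (r₁ + r₂)/2 = 1.613×10⁷ m.
At r₁: circular v_c1 = √(μ/r₁) = 7303 m/s; transfer-perigee v_p = √[μ(2/r₁ − 1/a_t)] = 9053 m/s.
Δv₁ = v_p − v_c1 = 1750 m/s.
At r₂: circular v_c2 = √(μ/r₂) = 4011 m/s; transfer-apogee v_a = √[μ(2/r₂ − 1/a_t)] = 2730 m/s.
Δv₂ = v_c2 − v_a = 1280 m/s.
Total Δv = Δv₁ + Δv₂ = 3030 m/s = 3.030 km/s.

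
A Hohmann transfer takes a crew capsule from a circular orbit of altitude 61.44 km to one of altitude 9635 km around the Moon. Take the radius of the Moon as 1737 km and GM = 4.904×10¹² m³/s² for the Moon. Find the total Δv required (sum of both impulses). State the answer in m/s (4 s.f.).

Δv_total ≈ 832.2 m/s

r₁ = 1737 + 61.44 = 1798.4 km = 1.7984×10⁶ m.
r₂ = 1737 + 9635 = 11372 km = 1.1372×10⁷ m.
Transfer ellipse a_t = (r₁ + r₂)/2 = 6.585×10⁶ m.
At r₁: circular v_c1 = √(μ/r₁) = 1651 m/s; transfer-perilune v_p = √[μ(2/r₁ − 1/a_t)] = 2170 m/s.
Δv₁ = v_p − v_c1 = 518.7 m/s.
At r₂: circular v_c2 = √(μ/r₂) = 656.7 m/s; transfer-apolune v_a = √[μ(2/r₂ − 1/a_t)] = 343.2 m/s.
Δv₂ = v_c2 − v_a = 313.5 m/s.
Total Δv = Δv₁ + Δv₂ = 832.2 m/s.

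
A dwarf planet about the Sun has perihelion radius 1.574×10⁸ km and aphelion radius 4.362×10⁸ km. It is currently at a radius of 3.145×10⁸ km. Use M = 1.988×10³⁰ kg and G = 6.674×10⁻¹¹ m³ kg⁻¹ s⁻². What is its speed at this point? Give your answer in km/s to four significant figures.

μ = GM = 6.674×10⁻¹¹ × 1.988×10³⁰ = 1.327×10²⁰ m³/s².
Semi-major axis a = (r_p + r_a)/2 = 2.9680×10⁸ km = 2.968×10¹¹ m.
Vis-viva: v² = μ(2/r − 1/a) = 1.327×10²⁰ × (6.359×10⁻¹² − 3.369×10⁻¹²) = 3.967×10⁸ m²/s².
v = 19920 m/s = 19.92 km/s.

v ≈ 19.92 km/s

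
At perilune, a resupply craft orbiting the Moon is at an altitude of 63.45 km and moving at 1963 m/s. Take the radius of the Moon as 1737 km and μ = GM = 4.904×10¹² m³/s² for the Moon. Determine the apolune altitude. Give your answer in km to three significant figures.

r_p = 1737 + 63.45 = 1800.5 km = 1.800×10⁶ m.
Specific energy ε = v²/2 − μ/r = -7.971×10⁵ J/kg, so a = −μ/(2ε) = 3.076×10⁶ m.
The apsides satisfy r_p + r_a = 2a, so the apolune radius is 2a − r_p = 4.352×10⁶ m = 4352.0 km.
Apolune altitude = 4352.0 − 1737 = 2615.0 km.

apolune altitude ≈ 2620 km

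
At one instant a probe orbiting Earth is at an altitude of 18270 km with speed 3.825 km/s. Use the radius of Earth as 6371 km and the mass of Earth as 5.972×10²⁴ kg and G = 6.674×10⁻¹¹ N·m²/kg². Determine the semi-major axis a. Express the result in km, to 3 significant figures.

a ≈ 22500 km

μ = GM = 6.674×10⁻¹¹ × 5.972×10²⁴ = 3.986×10¹⁴ m³/s².
r = 6371 + 18270 = 24641 km = 2.464×10⁷ m.
Specific orbital energy ε = v²/2 − μ/r = (3825)²/2 − 3.986×10¹⁴/2.464×10⁷ = -8.860×10⁶ J/kg.
Since ε = −μ/(2a), a = −μ/(2ε) = 2.249×10⁷ m = 22493 km.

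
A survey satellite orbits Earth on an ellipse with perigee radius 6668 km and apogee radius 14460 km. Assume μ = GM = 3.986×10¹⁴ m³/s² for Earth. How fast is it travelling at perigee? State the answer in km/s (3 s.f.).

Semi-major axis a = (r_p + r_a)/2 = 10564 km = 1.056×10⁷ m.
Vis-viva: v² = μ(2/r − 1/a) = 3.986×10¹⁴ × (2.999×10⁻⁷ − 9.466×10⁻⁸) = 8.182×10⁷ m²/s².
v = 9046 m/s = 9.046 km/s.

v ≈ 9.05 km/s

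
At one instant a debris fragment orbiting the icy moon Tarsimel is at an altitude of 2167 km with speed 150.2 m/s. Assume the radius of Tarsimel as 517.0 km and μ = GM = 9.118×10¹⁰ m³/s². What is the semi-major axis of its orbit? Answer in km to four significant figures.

r = 517.0 + 2167 = 2684.0 km = 2.684×10⁶ m.
Vis-viva rearranged: 1/a = 2/r − v²/μ = 7.452×10⁻⁷ − 2.474×10⁻⁷ = 4.977×10⁻⁷ m⁻¹.
a = 2.009×10⁶ m = 2009.1 km.

a ≈ 2009 km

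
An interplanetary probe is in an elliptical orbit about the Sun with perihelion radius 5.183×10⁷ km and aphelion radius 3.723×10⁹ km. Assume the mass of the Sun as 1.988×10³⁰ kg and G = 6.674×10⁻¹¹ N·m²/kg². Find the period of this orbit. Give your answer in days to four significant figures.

μ = GM = 6.674×10⁻¹¹ × 1.988×10³⁰ = 1.327×10²⁰ m³/s².
Semi-major axis a = (r_p + r_a)/2 = (5.1830×10⁷ + 3.7230×10⁹)/2 = 1.8874×10⁹ km = 1.887×10¹² m.
By Kepler's third law T = 2π√(a³/μ) = 2π × 2.251×10⁸ = 1.414×10⁹ s.
= 16370 days.

T ≈ 16370 days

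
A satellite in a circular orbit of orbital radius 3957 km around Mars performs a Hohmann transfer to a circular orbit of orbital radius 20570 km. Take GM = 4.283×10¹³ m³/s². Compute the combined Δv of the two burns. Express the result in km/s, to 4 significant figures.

r₁ = 3957 km = 3.957×10⁶ m.
r₂ = 20570 km = 2.057×10⁷ m.
Transfer ellipse a_t = (r₁ + r₂)/2 = 1.226×10⁷ m.
At r₁: circular v_c1 = √(μ/r₁) = 3290 m/s; transfer-periapsis v_p = √[μ(2/r₁ − 1/a_t)] = 4261 m/s.
Δv₁ = v_p − v_c1 = 970.9 m/s.
At r₂: circular v_c2 = √(μ/r₂) = 1443 m/s; transfer-apoapsis v_a = √[μ(2/r₂ − 1/a_t)] = 819.7 m/s.
Δv₂ = v_c2 − v_a = 623.3 m/s.
Total Δv = Δv₁ + Δv₂ = 1594 m/s = 1.594 km/s.

Δv_total ≈ 1.594 km/s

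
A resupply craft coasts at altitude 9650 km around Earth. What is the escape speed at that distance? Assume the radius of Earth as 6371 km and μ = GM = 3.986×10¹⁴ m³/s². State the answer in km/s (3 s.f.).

r = 6371 + 9650 = 16021 km = 1.6021×10⁷ m.
Escape speed v_esc = √(2μ/r) = √(2 × 3.986×10¹⁴ / 1.602×10⁷) = √(4.976×10⁷) = 7054 m/s.
= 7.054 km/s.

v_esc ≈ 7.05 km/s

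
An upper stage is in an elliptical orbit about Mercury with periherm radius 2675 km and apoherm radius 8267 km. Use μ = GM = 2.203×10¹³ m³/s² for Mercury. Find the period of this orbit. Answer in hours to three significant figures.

Semi-major axis a = (r_p + r_a)/2 = (2675.0 + 8267.0)/2 = 5471.0 km = 5.471×10⁶ m.
By Kepler's third law T = 2π√(a³/μ) = 2π × 2.726×10³ = 1.713×10⁴ s.
= 4.759 hours.

T ≈ 4.76 hours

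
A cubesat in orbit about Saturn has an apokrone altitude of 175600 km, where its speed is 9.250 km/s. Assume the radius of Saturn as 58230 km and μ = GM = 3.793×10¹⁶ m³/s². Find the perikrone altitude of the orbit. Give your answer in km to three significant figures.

r_a = 58230 + 175600 = 2.3383×10⁵ km = 2.338×10⁸ m.
Specific energy ε = v²/2 − μ/r = -1.194×10⁸ J/kg, so a = −μ/(2ε) = 1.588×10⁸ m.
The apsides satisfy r_p + r_a = 2a, so the perikrone radius is 2a − r_a = 8.376×10⁷ m = 83760 km.
Perikrone altitude = 83760 − 58230 = 25530 km.

perikrone altitude ≈ 25500 km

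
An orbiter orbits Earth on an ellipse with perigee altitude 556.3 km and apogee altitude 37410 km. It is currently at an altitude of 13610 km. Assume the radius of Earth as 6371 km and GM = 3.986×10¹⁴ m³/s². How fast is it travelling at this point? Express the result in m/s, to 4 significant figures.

v ≈ 4917 m/s

r_p = 6371 + 556.3 = 6927.3 km = 6.9273×10⁶ m.
r_a = 6371 + 37410 = 43781 km = 4.3781×10⁷ m.
r = 6371 + 13610 = 19981 km = 1.998×10⁷ m.
Semi-major axis a = (r_p + r_a)/2 = 25354 km = 2.535×10⁷ m.
Vis-viva: v² = μ(2/r − 1/a) = 3.986×10¹⁴ × (1.001×10⁻⁷ − 3.944×10⁻⁸) = 2.418×10⁷ m²/s².
v = 4917 m/s.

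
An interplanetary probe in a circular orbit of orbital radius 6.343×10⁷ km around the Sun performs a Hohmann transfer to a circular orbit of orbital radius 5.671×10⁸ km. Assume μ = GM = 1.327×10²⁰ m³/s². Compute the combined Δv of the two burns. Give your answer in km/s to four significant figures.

r₁ = 6.343×10⁷ km = 6.343×10¹⁰ m.
r₂ = 5.671×10⁸ km = 5.671×10¹¹ m.
Transfer ellipse a_t = (r₁ + r₂)/2 = 3.153×10¹¹ m.
At r₁: circular v_c1 = √(μ/r₁) = 45740 m/s; transfer-perihelion v_p = √[μ(2/r₁ − 1/a_t)] = 61350 m/s.
Δv₁ = v_p − v_c1 = 15610 m/s.
At r₂: circular v_c2 = √(μ/r₂) = 15300 m/s; transfer-aphelion v_a = √[μ(2/r₂ − 1/a_t)] = 6861 m/s.
Δv₂ = v_c2 − v_a = 8436 m/s.
Total Δv = Δv₁ + Δv₂ = 24040 m/s = 24.04 km/s.

Δv_total ≈ 24.04 km/s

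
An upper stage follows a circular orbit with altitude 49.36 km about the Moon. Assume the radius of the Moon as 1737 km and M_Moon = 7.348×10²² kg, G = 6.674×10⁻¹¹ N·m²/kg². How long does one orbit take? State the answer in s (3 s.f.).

μ = GM = 6.674×10⁻¹¹ × 7.348×10²² = 4.904×10¹² m³/s².
r = 1737 + 49.36 = 1786.4 km = 1.7864×10⁶ m.
Kepler's third law: T = 2π√(r³/μ) = 2π√((1.786×10⁶)³ / 4.904×10¹²).
r³/μ = 1.162×10⁶ s², so T = 2π × 1.078×10³ = 6.774×10³ s.

T ≈ 6770 s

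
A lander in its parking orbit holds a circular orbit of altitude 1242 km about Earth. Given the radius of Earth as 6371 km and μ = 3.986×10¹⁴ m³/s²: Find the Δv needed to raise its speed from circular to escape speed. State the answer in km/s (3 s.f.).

Δv ≈ 3.00 km/s

r = 6371 + 1242 = 7613.0 km = 7.6130×10⁶ m.
Circular speed v_c = √(μ/r) = 7236 m/s.
Escape speed v_esc = √(2μ/r) = √2 × v_c = 10230 m/s.
Δv = v_esc − v_c = 2997 m/s = 2.997 km/s.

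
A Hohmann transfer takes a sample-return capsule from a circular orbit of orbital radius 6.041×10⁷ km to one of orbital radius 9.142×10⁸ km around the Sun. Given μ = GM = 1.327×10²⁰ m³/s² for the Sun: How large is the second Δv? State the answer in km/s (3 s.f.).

r₁ = 6.041×10⁷ km = 6.041×10¹⁰ m.
r₂ = 9.142×10⁸ km = 9.142×10¹¹ m.
Transfer ellipse a_t = (r₁ + r₂)/2 = 4.873×10¹¹ m.
At r₁: circular v_c1 = √(μ/r₁) = 46870 m/s; transfer-perihelion v_p = √[μ(2/r₁ − 1/a_t)] = 64200 m/s.
At r₂: circular v_c2 = √(μ/r₂) = 12050 m/s; transfer-aphelion v_a = √[μ(2/r₂ − 1/a_t)] = 4242 m/s.
Δv₂ = v_c2 − v_a = 7806 m/s.
= 7.806 km/s.

Δv ≈ 7.81 km/s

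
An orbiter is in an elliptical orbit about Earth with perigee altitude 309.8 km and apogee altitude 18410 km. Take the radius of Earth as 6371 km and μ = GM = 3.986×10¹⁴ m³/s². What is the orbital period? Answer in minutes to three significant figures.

r_p = 6371 + 309.8 = 6680.8 km = 6.6808×10⁶ m.
r_a = 6371 + 18410 = 24781 km = 2.4781×10⁷ m.
Semi-major axis a = (r_p + r_a)/2 = (6680.8 + 24781)/2 = 15731 km = 1.573×10⁷ m.
By Kepler's third law T = 2π√(a³/μ) = 2π × 3.125×10³ = 1.964×10⁴ s.
= 327.3 minutes.

T ≈ 327 minutes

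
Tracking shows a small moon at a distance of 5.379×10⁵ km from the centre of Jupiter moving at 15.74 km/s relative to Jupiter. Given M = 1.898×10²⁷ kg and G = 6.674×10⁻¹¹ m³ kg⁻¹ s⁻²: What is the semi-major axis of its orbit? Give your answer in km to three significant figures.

a ≈ 5.67×10⁵ km

μ = GM = 6.674×10⁻¹¹ × 1.898×10²⁷ = 1.267×10¹⁷ m³/s².
r = 5.379×10⁸ m.
Vis-viva rearranged: 1/a = 2/r − v²/μ = 3.718×10⁻⁹ − 1.956×10⁻⁹ = 1.762×10⁻⁹ m⁻¹.
a = 5.674×10⁸ m = 5.6742×10⁵ km.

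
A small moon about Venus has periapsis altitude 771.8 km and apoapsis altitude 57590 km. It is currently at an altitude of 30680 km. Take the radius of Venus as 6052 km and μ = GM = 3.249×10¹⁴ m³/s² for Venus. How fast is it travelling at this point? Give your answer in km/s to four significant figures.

r_p = 6052 + 771.8 = 6823.8 km = 6.8238×10⁶ m.
r_a = 6052 + 57590 = 63642 km = 6.3642×10⁷ m.
r = 6052 + 30680 = 36732 km = 3.673×10⁷ m.
Semi-major axis a = (r_p + r_a)/2 = 35233 km = 3.523×10⁷ m.
Vis-viva: v² = μ(2/r − 1/a) = 3.249×10¹⁴ × (5.445×10⁻⁸ − 2.838×10⁻⁸) = 8.469×10⁶ m²/s².
v = 2910 m/s = 2.910 km/s.

v ≈ 2.910 km/s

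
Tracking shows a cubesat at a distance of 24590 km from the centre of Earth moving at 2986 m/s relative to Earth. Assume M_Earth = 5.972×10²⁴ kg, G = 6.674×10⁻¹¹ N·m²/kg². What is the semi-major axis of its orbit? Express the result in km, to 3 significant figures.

a ≈ 17000 km

μ = GM = 6.674×10⁻¹¹ × 5.972×10²⁴ = 3.986×10¹⁴ m³/s².
r = 2.459×10⁷ m.
Specific orbital energy ε = v²/2 − μ/r = (2986)²/2 − 3.986×10¹⁴/2.459×10⁷ = -1.175×10⁷ J/kg.
Since ε = −μ/(2a), a = −μ/(2ε) = 1.696×10⁷ m = 16960 km.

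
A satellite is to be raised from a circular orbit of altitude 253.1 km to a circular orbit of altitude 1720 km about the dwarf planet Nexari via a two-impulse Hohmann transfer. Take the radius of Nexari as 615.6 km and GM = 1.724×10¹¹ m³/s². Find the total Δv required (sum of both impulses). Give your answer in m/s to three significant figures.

Δv_total ≈ 164 m/s

r₁ = 615.6 + 253.1 = 868.70 km = 8.6870×10⁵ m.
r₂ = 615.6 + 1720 = 2335.6 km = 2.3356×10⁶ m.
Transfer ellipse a_t = (r₁ + r₂)/2 = 1.602×10⁶ m.
At r₁: circular v_c1 = √(μ/r₁) = 445.5 m/s; transfer-periapsis v_p = √[μ(2/r₁ − 1/a_t)] = 537.9 m/s.
Δv₁ = v_p − v_c1 = 92.39 m/s.
At r₂: circular v_c2 = √(μ/r₂) = 271.7 m/s; transfer-apoapsis v_a = √[μ(2/r₂ − 1/a_t)] = 200.1 m/s.
Δv₂ = v_c2 − v_a = 71.63 m/s.
Total Δv = Δv₁ + Δv₂ = 164.0 m/s.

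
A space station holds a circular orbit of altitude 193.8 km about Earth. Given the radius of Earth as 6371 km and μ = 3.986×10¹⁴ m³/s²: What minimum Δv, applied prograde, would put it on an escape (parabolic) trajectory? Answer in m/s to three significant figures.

Δv ≈ 3230 m/s

r = 6371 + 193.8 = 6564.8 km = 6.5648×10⁶ m.
Circular speed v_c = √(μ/r) = 7792 m/s.
Escape speed v_esc = √(2μ/r) = √2 × v_c = 11020 m/s.
Δv = v_esc − v_c = 3228 m/s.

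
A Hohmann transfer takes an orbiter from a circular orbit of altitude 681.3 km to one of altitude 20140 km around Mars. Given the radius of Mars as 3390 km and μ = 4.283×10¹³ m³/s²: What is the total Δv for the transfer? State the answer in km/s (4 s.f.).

Δv_total ≈ 1.608 km/s

r₁ = 3390 + 681.3 = 4071.3 km = 4.0713×10⁶ m.
r₂ = 3390 + 20140 = 23530 km = 2.3530×10⁷ m.
Transfer ellipse a_t = (r₁ + r₂)/2 = 1.380×10⁷ m.
At r₁: circular v_c1 = √(μ/r₁) = 3243 m/s; transfer-periapsis v_p = √[μ(2/r₁ − 1/a_t)] = 4235 m/s.
Δv₁ = v_p − v_c1 = 991.7 m/s.
At r₂: circular v_c2 = √(μ/r₂) = 1349 m/s; transfer-apoapsis v_a = √[μ(2/r₂ − 1/a_t)] = 732.8 m/s.
Δv₂ = v_c2 − v_a = 616.4 m/s.
Total Δv = Δv₁ + Δv₂ = 1608 m/s = 1.608 km/s.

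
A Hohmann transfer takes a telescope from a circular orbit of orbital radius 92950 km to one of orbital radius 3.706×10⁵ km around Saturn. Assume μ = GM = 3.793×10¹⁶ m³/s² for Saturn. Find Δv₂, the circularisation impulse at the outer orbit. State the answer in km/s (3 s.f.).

r₁ = 92950 km = 9.295×10⁷ m.
r₂ = 3.706×10⁵ km = 3.706×10⁸ m.
Transfer ellipse a_t = (r₁ + r₂)/2 = 2.318×10⁸ m.
At r₁: circular v_c1 = √(μ/r₁) = 20200 m/s; transfer-perikrone v_p = √[μ(2/r₁ − 1/a_t)] = 25540 m/s.
At r₂: circular v_c2 = √(μ/r₂) = 10120 m/s; transfer-apokrone v_a = √[μ(2/r₂ − 1/a_t)] = 6407 m/s.
Δv₂ = v_c2 − v_a = 3710 m/s.
= 3.710 km/s.

Δv ≈ 3.71 km/s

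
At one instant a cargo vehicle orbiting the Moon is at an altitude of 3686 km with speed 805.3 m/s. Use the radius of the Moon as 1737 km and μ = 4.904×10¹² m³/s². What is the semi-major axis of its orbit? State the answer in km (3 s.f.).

a ≈ 4230 km

r = 1737 + 3686 = 5423.0 km = 5.423×10⁶ m.
Specific orbital energy ε = v²/2 − μ/r = (805.3)²/2 − 4.904×10¹²/5.423×10⁶ = -5.800×10⁵ J/kg.
Since ε = −μ/(2a), a = −μ/(2ε) = 4.227×10⁶ m = 4227.3 km.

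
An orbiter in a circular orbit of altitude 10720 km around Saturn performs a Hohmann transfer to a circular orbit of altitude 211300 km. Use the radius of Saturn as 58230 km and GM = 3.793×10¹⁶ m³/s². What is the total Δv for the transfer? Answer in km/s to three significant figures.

r₁ = 58230 + 10720 = 68950 km = 6.8950×10⁷ m.
r₂ = 58230 + 211300 = 269530 km = 2.6953×10⁸ m.
Transfer ellipse a_t = (r₁ + r₂)/2 = 1.692×10⁸ m.
At r₁: circular v_c1 = √(μ/r₁) = 23450 m/s; transfer-perikrone v_p = √[μ(2/r₁ − 1/a_t)] = 29600 m/s.
Δv₁ = v_p − v_c1 = 6145 m/s.
At r₂: circular v_c2 = √(μ/r₂) = 11860 m/s; transfer-apokrone v_a = √[μ(2/r₂ − 1/a_t)] = 7572 m/s.
Δv₂ = v_c2 − v_a = 4291 m/s.
Total Δv = Δv₁ + Δv₂ = 10440 m/s = 10.44 km/s.

Δv_total ≈ 10.4 km/s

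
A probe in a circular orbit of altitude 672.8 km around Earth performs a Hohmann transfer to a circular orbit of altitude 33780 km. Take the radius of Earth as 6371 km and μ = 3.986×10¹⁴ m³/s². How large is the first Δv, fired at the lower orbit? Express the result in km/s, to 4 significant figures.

r₁ = 6371 + 672.8 = 7043.8 km = 7.0438×10⁶ m.
r₂ = 6371 + 33780 = 40151 km = 4.0151×10⁷ m.
Transfer ellipse a_t = (r₁ + r₂)/2 = 2.360×10⁷ m.
At r₁: circular v_c1 = √(μ/r₁) = 7523 m/s; transfer-perigee v_p = √[μ(2/r₁ − 1/a_t)] = 9813 m/s.
Δv₁ = v_p − v_c1 = 2290 m/s.
= 2.290 km/s.

Δv ≈ 2.290 km/s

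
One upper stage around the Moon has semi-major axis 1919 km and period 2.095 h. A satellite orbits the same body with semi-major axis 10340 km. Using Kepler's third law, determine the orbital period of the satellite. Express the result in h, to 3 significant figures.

Kepler's third law: T² ∝ a³, so T₂ = T₁ (a₂/a₁)^(3/2).
a₂/a₁ = 5.388, (a₂/a₁)^(3/2) = 12.51.
T₂ = 2.095 × 12.51 = 26.20 h.

T₂ ≈ 26.2 h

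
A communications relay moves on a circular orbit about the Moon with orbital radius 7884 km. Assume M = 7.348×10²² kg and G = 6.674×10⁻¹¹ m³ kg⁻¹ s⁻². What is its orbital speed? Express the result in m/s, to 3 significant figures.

μ = GM = 6.674×10⁻¹¹ × 7.348×10²² = 4.904×10¹² m³/s².
r = 7884 km = 7.884×10⁶ m.
For a circular orbit v = √(μ/r) = √(4.904×10¹² / 7.884×10⁶) = √(6.220×10⁵) = 788.7 m/s.

v ≈ 789 m/s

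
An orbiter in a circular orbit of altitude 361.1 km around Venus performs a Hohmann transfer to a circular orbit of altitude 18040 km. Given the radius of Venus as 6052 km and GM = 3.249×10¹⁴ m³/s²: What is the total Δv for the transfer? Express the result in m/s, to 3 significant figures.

Δv_total ≈ 3120 m/s

r₁ = 6052 + 361.1 = 6413.1 km = 6.4131×10⁶ m.
r₂ = 6052 + 18040 = 24092 km = 2.4092×10⁷ m.
Transfer ellipse a_t = (r₁ + r₂)/2 = 1.525×10⁷ m.
At r₁: circular v_c1 = √(μ/r₁) = 7118 m/s; transfer-periapsis v_p = √[μ(2/r₁ − 1/a_t)] = 8946 m/s.
Δv₁ = v_p − v_c1 = 1828 m/s.
At r₂: circular v_c2 = √(μ/r₂) = 3672 m/s; transfer-apoapsis v_a = √[μ(2/r₂ − 1/a_t)] = 2381 m/s.
Δv₂ = v_c2 − v_a = 1291 m/s.
Total Δv = Δv₁ + Δv₂ = 3119 m/s.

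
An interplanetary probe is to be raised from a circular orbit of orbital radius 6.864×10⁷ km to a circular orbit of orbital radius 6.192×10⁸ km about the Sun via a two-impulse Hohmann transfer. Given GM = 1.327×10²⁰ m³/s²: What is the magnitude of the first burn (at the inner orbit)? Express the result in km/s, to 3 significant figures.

Δv ≈ 15.0 km/s

r₁ = 6.864×10⁷ km = 6.864×10¹⁰ m.
r₂ = 6.192×10⁸ km = 6.192×10¹¹ m.
Transfer ellipse a_t = (r₁ + r₂)/2 = 3.439×10¹¹ m.
At r₁: circular v_c1 = √(μ/r₁) = 43970 m/s; transfer-perihelion v_p = √[μ(2/r₁ − 1/a_t)] = 59000 m/s.
Δv₁ = v_p − v_c1 = 15030 m/s.
= 15.03 km/s.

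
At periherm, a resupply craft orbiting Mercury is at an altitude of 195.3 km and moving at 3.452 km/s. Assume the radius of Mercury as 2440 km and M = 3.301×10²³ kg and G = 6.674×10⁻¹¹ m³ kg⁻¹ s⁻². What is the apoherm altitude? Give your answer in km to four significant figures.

apoherm altitude ≈ 4098 km

μ = GM = 6.674×10⁻¹¹ × 3.301×10²³ = 2.203×10¹³ m³/s².
r_p = 2440 + 195.3 = 2635.3 km = 2.635×10⁶ m.
Specific energy ε = v²/2 − μ/r = -2.402×10⁶ J/kg, so a = −μ/(2ε) = 4.586×10⁶ m.
The apsides satisfy r_p + r_a = 2a, so the apoherm radius is 2a − r_p = 6.538×10⁶ m = 6537.5 km.
Apoherm altitude = 6537.5 − 2440 = 4097.5 km.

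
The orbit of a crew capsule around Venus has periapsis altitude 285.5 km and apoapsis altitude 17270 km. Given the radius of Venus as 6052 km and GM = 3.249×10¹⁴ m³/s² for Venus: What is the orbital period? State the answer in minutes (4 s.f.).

T ≈ 331.8 minutes

r_p = 6052 + 285.5 = 6337.5 km = 6.3375×10⁶ m.
r_a = 6052 + 17270 = 23322 km = 2.3322×10⁷ m.
Semi-major axis a = (r_p + r_a)/2 = (6337.5 + 23322)/2 = 14830 km = 1.483×10⁷ m.
By Kepler's third law T = 2π√(a³/μ) = 2π × 3.168×10³ = 1.991×10⁴ s.
= 331.8 minutes.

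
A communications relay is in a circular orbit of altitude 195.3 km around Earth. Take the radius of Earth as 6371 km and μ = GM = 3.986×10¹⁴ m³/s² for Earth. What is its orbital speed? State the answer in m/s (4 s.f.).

v ≈ 7791 m/s

r = 6371 + 195.3 = 6566.3 km = 6.5663×10⁶ m.
For a circular orbit v = √(μ/r) = √(3.986×10¹⁴ / 6.566×10⁶) = √(6.070×10⁷) = 7791 m/s.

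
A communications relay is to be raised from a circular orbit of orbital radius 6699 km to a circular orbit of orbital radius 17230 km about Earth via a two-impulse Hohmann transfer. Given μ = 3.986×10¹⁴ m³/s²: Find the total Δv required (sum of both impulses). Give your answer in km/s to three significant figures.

r₁ = 6699 km = 6.699×10⁶ m.
r₂ = 17230 km = 1.723×10⁷ m.
Transfer ellipse a_t = (r₁ + r₂)/2 = 1.196×10⁷ m.
At r₁: circular v_c1 = √(μ/r₁) = 7714 m/s; transfer-perigee v_p = √[μ(2/r₁ − 1/a_t)] = 9257 m/s.
Δv₁ = v_p − v_c1 = 1543 m/s.
At r₂: circular v_c2 = √(μ/r₂) = 4810 m/s; transfer-apogee v_a = √[μ(2/r₂ − 1/a_t)] = 3599 m/s.
Δv₂ = v_c2 − v_a = 1211 m/s.
Total Δv = Δv₁ + Δv₂ = 2754 m/s = 2.754 km/s.

Δv_total ≈ 2.75 km/s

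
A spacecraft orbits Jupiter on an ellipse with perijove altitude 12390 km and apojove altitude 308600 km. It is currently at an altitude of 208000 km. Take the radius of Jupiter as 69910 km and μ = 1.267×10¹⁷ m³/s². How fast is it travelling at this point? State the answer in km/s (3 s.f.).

v ≈ 19.0 km/s

r_p = 69910 + 12390 = 82300 km = 8.2300×10⁷ m.
r_a = 69910 + 308600 = 378510 km = 3.7851×10⁸ m.
r = 69910 + 208000 = 2.7791×10⁵ km = 2.779×10⁸ m.
Semi-major axis a = (r_p + r_a)/2 = 2.3040×10⁵ km = 2.304×10⁸ m.
Vis-viva: v² = μ(2/r − 1/a) = 1.267×10¹⁷ × (7.197×10⁻⁹ − 4.340×10⁻⁹) = 3.619×10⁸ m²/s².
v = 19020 m/s = 19.02 km/s.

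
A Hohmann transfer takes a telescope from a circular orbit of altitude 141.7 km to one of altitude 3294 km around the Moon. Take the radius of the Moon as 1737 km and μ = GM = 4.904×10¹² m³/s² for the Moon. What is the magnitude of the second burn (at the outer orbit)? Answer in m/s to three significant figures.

Δv ≈ 259 m/s

r₁ = 1737 + 141.7 = 1878.7 km = 1.8787×10⁶ m.
r₂ = 1737 + 3294 = 5031.0 km = 5.0310×10⁶ m.
Transfer ellipse a_t = (r₁ + r₂)/2 = 3.455×10⁶ m.
At r₁: circular v_c1 = √(μ/r₁) = 1616 m/s; transfer-perilune v_p = √[μ(2/r₁ − 1/a_t)] = 1950 m/s.
At r₂: circular v_c2 = √(μ/r₂) = 987.3 m/s; transfer-apolune v_a = √[μ(2/r₂ − 1/a_t)] = 728.1 m/s.
Δv₂ = v_c2 − v_a = 259.2 m/s.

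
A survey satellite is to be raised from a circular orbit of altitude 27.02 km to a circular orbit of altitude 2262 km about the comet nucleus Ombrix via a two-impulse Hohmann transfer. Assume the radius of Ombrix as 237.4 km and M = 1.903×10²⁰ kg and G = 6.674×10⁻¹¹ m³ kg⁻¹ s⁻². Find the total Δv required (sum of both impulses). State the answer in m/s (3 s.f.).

μ = GM = 6.674×10⁻¹¹ × 1.903×10²⁰ = 1.270×10¹⁰ m³/s².
r₁ = 237.4 + 27.02 = 264.42 km = 2.6442×10⁵ m.
r₂ = 237.4 + 2262 = 2499.4 km = 2.4994×10⁶ m.
Transfer ellipse a_t = (r₁ + r₂)/2 = 1.382×10⁶ m.
At r₁: circular v_c1 = √(μ/r₁) = 219.2 m/s; transfer-periapsis v_p = √[μ(2/r₁ − 1/a_t)] = 294.7 m/s.
Δv₁ = v_p − v_c1 = 75.58 m/s.
At r₂: circular v_c2 = √(μ/r₂) = 71.28 m/s; transfer-apoapsis v_a = √[μ(2/r₂ − 1/a_t)] = 31.18 m/s.
Δv₂ = v_c2 − v_a = 40.10 m/s.
Total Δv = Δv₁ + Δv₂ = 115.7 m/s.

Δv_total ≈ 116 m/s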